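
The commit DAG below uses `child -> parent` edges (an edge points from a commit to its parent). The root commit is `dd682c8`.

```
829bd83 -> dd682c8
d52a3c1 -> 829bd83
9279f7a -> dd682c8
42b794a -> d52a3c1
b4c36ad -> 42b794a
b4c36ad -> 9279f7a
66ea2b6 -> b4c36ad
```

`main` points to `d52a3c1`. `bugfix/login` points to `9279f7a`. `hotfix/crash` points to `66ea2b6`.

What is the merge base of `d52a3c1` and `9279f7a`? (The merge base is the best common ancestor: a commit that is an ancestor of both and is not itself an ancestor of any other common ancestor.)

dd682c8

Ancestors of d52a3c1: {829bd83, d52a3c1, dd682c8}.
Ancestors of 9279f7a: {9279f7a, dd682c8}.
Common ancestors: {dd682c8}.
The only common ancestor is dd682c8, so it is the merge base.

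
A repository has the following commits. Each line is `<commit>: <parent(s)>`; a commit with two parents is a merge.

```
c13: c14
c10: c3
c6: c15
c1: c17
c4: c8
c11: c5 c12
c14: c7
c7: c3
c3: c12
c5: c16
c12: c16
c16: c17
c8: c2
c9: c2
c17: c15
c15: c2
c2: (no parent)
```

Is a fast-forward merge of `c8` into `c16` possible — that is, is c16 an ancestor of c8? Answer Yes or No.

No

A fast-forward from c16 to c8 is possible iff c16 is an ancestor of c8.
Ancestors of c8: {c2, c8}.
c16 is not among them, so fast-forward is not possible.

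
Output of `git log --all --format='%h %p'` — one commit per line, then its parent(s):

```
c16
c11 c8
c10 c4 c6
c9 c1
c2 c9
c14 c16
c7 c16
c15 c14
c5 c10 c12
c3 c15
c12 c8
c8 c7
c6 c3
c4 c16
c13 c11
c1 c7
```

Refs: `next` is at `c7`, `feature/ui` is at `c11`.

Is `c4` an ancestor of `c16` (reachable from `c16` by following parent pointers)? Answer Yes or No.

No

Ancestors of c16: {c16}.
c4 is not in that set, so it is not an ancestor of c16.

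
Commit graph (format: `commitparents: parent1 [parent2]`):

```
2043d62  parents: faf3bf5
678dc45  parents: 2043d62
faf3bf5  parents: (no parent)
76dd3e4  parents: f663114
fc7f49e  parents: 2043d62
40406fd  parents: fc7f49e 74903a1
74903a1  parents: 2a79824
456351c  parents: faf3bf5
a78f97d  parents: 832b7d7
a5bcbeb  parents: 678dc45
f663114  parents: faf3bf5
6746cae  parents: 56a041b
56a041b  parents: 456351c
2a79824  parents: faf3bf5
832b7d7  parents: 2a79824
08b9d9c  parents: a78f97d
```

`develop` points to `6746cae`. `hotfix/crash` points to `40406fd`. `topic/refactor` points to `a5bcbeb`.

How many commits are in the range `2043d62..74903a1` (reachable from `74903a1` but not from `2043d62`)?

Reachable from 74903a1: {2a79824, 74903a1, faf3bf5}.
Reachable from 2043d62: {2043d62, faf3bf5}.
In 74903a1's history but not 2043d62's: {2a79824, 74903a1} — 2 commits.

2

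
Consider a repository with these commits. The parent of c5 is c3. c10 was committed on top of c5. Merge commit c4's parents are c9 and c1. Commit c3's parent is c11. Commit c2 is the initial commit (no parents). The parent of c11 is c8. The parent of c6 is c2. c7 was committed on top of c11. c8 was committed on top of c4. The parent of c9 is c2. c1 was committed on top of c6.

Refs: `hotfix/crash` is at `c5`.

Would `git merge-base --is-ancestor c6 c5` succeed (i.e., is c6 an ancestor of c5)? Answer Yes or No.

Yes

Ancestors of c5 (commits reachable by following parents): {c1, c11, c2, c3, c4, c5, c6, c8, c9}.
c6 is in that set, so it is an ancestor of c5.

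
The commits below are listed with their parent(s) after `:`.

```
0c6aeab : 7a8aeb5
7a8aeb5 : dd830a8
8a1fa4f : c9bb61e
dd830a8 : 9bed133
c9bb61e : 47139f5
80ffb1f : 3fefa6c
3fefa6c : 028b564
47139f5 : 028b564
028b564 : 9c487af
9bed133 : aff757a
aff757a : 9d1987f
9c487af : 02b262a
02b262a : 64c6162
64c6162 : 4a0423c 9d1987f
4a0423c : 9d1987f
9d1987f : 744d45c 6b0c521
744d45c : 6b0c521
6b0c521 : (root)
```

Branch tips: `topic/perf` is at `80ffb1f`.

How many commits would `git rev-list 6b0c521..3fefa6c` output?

8

Reachable from 3fefa6c: {028b564, 02b262a, 3fefa6c, 4a0423c, 64c6162, 6b0c521, 744d45c, 9c487af, 9d1987f}.
Reachable from 6b0c521: {6b0c521}.
In 3fefa6c's history but not 6b0c521's: {028b564, 02b262a, 3fefa6c, 4a0423c, 64c6162, 744d45c, 9c487af, 9d1987f} — 8 commits.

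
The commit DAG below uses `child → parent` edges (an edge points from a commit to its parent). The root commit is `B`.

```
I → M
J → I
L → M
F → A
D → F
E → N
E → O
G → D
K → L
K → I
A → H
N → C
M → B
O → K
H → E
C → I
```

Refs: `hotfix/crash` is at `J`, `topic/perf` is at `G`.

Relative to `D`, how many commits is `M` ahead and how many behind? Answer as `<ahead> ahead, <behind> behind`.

Reachable from M: {B, M}.
Reachable from D: {A, B, C, D, E, F, H, I, K, L, M, N, O}.
Only in M's history (ahead): {} — 0.
Only in D's history (behind): {A, C, D, E, F, H, I, K, L, N, O} — 11.

0 ahead, 11 behind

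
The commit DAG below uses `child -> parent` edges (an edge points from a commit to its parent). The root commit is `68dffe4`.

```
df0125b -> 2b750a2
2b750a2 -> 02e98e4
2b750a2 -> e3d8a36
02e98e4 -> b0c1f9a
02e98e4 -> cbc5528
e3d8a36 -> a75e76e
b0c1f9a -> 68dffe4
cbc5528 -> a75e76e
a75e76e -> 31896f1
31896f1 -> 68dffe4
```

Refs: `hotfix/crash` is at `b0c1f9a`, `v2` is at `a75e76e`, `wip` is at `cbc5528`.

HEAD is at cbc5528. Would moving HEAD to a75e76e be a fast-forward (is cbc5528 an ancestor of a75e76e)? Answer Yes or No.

No

A fast-forward from cbc5528 to a75e76e is possible iff cbc5528 is an ancestor of a75e76e.
Ancestors of a75e76e: {31896f1, 68dffe4, a75e76e}.
cbc5528 is not among them, so fast-forward is not possible.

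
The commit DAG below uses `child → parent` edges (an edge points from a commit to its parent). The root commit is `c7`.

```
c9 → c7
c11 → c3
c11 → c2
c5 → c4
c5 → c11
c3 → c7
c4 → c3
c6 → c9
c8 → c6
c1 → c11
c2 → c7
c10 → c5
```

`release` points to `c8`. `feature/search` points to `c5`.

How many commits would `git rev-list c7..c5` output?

5

Reachable from c5: {c11, c2, c3, c4, c5, c7}.
Reachable from c7: {c7}.
In c5's history but not c7's: {c11, c2, c3, c4, c5} — 5 commits.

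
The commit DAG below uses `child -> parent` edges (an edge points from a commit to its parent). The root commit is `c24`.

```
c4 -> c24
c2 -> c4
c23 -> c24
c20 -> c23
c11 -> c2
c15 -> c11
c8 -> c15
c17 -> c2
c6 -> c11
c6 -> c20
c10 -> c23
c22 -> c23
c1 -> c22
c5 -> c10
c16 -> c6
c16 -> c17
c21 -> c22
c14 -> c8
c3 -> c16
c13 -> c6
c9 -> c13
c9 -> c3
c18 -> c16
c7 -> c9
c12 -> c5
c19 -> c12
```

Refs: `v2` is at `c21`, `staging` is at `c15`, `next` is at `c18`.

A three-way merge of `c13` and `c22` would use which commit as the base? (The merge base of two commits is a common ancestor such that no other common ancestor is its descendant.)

Ancestors of c13: {c11, c13, c2, c20, c23, c24, c4, c6}.
Ancestors of c22: {c22, c23, c24}.
Common ancestors: {c23, c24}.
Among these, c23 is not an ancestor of any other common ancestor — it is the merge base.

c23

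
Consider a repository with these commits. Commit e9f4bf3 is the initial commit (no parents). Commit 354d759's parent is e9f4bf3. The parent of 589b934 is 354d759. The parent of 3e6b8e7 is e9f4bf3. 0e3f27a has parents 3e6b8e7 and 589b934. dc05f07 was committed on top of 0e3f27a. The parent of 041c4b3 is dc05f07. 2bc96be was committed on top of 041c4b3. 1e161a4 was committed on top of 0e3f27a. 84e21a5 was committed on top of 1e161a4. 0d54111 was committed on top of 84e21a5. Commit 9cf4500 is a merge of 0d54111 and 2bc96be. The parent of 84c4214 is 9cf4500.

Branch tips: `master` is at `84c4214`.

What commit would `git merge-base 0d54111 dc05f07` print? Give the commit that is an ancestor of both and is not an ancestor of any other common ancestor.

0e3f27a

Ancestors of 0d54111: {0d54111, 0e3f27a, 1e161a4, 354d759, 3e6b8e7, 589b934, 84e21a5, e9f4bf3}.
Ancestors of dc05f07: {0e3f27a, 354d759, 3e6b8e7, 589b934, dc05f07, e9f4bf3}.
Common ancestors: {0e3f27a, 354d759, 3e6b8e7, 589b934, e9f4bf3}.
Among these, 0e3f27a is not an ancestor of any other common ancestor — it is the merge base.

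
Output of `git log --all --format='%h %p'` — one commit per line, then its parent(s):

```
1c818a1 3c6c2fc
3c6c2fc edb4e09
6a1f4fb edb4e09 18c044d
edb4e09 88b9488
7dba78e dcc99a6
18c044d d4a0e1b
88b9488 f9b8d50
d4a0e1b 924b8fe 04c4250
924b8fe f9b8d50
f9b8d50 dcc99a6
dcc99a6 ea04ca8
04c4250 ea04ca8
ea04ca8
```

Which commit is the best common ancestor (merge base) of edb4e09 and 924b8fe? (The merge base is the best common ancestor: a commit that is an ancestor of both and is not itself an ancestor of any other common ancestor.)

Ancestors of edb4e09: {88b9488, dcc99a6, ea04ca8, edb4e09, f9b8d50}.
Ancestors of 924b8fe: {924b8fe, dcc99a6, ea04ca8, f9b8d50}.
Common ancestors: {dcc99a6, ea04ca8, f9b8d50}.
Among these, f9b8d50 is not an ancestor of any other common ancestor — it is the merge base.

f9b8d50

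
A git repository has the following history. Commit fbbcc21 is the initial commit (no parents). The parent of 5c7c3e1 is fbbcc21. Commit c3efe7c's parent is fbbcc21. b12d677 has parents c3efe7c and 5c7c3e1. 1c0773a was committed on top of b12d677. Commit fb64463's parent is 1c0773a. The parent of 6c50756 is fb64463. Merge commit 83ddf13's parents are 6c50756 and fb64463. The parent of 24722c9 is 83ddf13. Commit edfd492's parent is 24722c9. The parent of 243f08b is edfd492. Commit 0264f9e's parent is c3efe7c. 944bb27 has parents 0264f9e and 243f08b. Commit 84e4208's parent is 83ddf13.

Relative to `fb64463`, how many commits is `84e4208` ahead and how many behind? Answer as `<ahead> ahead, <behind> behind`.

Reachable from 84e4208: {1c0773a, 5c7c3e1, 6c50756, 83ddf13, 84e4208, b12d677, c3efe7c, fb64463, fbbcc21}.
Reachable from fb64463: {1c0773a, 5c7c3e1, b12d677, c3efe7c, fb64463, fbbcc21}.
Only in 84e4208's history (ahead): {6c50756, 83ddf13, 84e4208} — 3.
Only in fb64463's history (behind): {} — 0.

3 ahead, 0 behind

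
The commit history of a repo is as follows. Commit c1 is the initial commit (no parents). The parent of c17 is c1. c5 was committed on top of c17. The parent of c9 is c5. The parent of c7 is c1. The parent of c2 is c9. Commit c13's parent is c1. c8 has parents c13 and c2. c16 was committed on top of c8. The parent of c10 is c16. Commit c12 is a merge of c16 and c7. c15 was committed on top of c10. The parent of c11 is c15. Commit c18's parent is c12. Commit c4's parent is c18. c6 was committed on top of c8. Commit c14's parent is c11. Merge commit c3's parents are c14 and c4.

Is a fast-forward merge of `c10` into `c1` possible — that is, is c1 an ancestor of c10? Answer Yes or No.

Yes

A fast-forward from c1 to c10 is possible iff c1 is an ancestor of c10.
Ancestors of c10: {c1, c10, c13, c16, c17, c2, c5, c8, c9}.
c1 is among them, so fast-forward is possible.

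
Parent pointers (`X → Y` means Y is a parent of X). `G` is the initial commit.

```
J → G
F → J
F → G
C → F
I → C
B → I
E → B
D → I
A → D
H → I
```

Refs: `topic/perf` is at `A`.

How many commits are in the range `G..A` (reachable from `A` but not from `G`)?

Reachable from A: {A, C, D, F, G, I, J}.
Reachable from G: {G}.
In A's history but not G's: {A, C, D, F, I, J} — 6 commits.

6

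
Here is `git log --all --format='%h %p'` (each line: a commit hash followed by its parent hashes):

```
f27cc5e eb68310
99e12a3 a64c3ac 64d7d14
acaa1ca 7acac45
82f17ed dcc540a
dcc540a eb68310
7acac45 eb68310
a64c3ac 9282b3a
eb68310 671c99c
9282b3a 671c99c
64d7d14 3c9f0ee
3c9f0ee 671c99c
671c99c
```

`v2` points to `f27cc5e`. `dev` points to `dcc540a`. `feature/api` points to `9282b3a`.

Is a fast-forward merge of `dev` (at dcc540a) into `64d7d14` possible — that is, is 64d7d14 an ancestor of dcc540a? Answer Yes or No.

A fast-forward from 64d7d14 to dcc540a is possible iff 64d7d14 is an ancestor of dcc540a.
Ancestors of dcc540a: {671c99c, dcc540a, eb68310}.
64d7d14 is not among them, so fast-forward is not possible.

No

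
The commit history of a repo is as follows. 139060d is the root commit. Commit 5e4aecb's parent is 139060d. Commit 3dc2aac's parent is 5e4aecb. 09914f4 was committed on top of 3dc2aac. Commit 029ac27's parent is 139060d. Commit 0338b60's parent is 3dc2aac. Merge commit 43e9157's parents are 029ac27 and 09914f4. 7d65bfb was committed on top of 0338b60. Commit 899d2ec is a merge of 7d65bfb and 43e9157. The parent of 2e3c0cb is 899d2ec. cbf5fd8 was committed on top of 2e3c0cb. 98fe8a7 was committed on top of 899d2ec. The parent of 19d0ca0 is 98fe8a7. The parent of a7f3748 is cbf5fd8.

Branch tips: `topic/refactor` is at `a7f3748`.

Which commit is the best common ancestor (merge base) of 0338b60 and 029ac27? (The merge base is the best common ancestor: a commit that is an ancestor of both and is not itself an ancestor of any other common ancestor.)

139060d

Ancestors of 0338b60: {0338b60, 139060d, 3dc2aac, 5e4aecb}.
Ancestors of 029ac27: {029ac27, 139060d}.
Common ancestors: {139060d}.
The only common ancestor is 139060d, so it is the merge base.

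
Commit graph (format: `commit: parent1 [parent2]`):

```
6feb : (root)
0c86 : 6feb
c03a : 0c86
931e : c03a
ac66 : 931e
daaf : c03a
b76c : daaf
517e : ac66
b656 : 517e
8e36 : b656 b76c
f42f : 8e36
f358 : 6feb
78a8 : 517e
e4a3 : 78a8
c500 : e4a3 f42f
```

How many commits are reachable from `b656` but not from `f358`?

6

Reachable from b656: {0c86, 517e, 6feb, 931e, ac66, b656, c03a}.
Reachable from f358: {6feb, f358}.
In b656's history but not f358's: {0c86, 517e, 931e, ac66, b656, c03a} — 6 commits.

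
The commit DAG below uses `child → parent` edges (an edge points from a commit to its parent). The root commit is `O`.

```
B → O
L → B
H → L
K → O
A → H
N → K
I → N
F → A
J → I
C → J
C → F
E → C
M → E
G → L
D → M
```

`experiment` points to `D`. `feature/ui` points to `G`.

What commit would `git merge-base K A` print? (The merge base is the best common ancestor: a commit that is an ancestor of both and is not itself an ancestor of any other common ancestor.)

O

Ancestors of K: {K, O}.
Ancestors of A: {A, B, H, L, O}.
Common ancestors: {O}.
The only common ancestor is O, so it is the merge base.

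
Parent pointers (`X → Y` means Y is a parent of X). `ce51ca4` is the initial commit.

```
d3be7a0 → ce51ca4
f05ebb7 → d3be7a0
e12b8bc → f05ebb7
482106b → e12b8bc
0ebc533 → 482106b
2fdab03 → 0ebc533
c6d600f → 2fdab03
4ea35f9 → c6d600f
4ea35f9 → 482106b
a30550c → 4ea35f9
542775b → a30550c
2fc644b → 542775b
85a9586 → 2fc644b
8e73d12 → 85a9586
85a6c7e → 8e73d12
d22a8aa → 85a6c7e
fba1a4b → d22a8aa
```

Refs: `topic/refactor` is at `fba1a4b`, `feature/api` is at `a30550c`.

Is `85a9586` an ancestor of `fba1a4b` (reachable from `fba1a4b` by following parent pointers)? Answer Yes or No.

Yes

Ancestors of fba1a4b (commits reachable by following parents): {0ebc533, 2fc644b, 2fdab03, 482106b, 4ea35f9, 542775b, 85a6c7e, 85a9586, 8e73d12, a30550c, c6d600f, ce51ca4, d22a8aa, d3be7a0, e12b8bc, f05ebb7, fba1a4b}.
85a9586 is in that set, so it is an ancestor of fba1a4b.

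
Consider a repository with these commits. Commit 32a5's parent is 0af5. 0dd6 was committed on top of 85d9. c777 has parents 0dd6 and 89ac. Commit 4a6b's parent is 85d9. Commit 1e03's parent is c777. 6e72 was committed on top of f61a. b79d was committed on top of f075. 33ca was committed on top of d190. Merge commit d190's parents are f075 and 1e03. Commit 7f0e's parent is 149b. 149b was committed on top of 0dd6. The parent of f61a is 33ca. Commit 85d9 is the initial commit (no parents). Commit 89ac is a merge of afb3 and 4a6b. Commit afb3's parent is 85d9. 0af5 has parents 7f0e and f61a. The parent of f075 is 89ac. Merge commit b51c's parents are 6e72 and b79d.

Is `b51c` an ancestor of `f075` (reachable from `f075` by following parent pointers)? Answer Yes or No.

Ancestors of f075: {4a6b, 85d9, 89ac, afb3, f075}.
b51c is not in that set, so it is not an ancestor of f075.

No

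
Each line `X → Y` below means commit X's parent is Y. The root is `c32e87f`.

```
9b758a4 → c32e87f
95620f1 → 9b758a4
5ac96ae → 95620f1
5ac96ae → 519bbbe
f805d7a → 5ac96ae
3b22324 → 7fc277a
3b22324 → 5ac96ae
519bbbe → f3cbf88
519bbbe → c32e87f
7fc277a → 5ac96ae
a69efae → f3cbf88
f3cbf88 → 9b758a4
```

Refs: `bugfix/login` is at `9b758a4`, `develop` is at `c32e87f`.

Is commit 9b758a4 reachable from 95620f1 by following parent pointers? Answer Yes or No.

Ancestors of 95620f1 (commits reachable by following parents): {95620f1, 9b758a4, c32e87f}.
9b758a4 is in that set, so it is an ancestor of 95620f1.

Yes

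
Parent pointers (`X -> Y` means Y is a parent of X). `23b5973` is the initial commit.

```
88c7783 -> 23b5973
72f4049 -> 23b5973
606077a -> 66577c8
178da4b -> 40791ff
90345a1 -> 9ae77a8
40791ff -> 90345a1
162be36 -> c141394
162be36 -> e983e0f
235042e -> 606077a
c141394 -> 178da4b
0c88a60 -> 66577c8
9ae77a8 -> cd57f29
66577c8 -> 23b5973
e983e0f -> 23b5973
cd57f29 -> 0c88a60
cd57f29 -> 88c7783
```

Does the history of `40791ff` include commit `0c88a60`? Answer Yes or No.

Yes

Ancestors of 40791ff (commits reachable by following parents): {0c88a60, 23b5973, 40791ff, 66577c8, 88c7783, 90345a1, 9ae77a8, cd57f29}.
0c88a60 is in that set, so it is an ancestor of 40791ff.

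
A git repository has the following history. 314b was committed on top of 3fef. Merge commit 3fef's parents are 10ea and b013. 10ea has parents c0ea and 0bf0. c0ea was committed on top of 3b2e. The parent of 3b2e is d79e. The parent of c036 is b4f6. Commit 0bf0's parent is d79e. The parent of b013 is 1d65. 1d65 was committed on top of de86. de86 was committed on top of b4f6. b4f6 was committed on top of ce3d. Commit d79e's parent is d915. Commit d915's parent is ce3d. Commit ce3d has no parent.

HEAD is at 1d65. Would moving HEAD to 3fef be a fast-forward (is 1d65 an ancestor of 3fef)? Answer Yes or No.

Yes

A fast-forward from 1d65 to 3fef is possible iff 1d65 is an ancestor of 3fef.
Ancestors of 3fef: {0bf0, 10ea, 1d65, 3b2e, 3fef, b013, b4f6, c0ea, ce3d, d79e, d915, de86}.
1d65 is among them, so fast-forward is possible.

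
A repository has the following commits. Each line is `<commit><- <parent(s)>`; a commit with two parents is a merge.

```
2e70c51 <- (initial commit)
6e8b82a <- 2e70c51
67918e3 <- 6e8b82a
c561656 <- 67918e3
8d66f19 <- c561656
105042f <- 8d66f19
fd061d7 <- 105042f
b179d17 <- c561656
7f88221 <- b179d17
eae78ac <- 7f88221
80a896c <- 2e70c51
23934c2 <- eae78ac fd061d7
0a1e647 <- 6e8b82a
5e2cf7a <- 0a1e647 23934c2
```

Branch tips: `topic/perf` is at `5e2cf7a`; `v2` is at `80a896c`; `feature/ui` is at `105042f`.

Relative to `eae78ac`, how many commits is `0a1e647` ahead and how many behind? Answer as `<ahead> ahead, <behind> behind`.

1 ahead, 5 behind

Reachable from 0a1e647: {0a1e647, 2e70c51, 6e8b82a}.
Reachable from eae78ac: {2e70c51, 67918e3, 6e8b82a, 7f88221, b179d17, c561656, eae78ac}.
Only in 0a1e647's history (ahead): {0a1e647} — 1.
Only in eae78ac's history (behind): {67918e3, 7f88221, b179d17, c561656, eae78ac} — 5.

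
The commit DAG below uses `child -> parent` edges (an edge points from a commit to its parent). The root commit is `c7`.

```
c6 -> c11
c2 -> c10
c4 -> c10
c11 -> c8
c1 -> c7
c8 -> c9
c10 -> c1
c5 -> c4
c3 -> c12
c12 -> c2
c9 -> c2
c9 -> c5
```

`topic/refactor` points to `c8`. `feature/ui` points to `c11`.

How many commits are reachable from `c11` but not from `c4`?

5

Reachable from c11: {c1, c10, c11, c2, c4, c5, c7, c8, c9}.
Reachable from c4: {c1, c10, c4, c7}.
In c11's history but not c4's: {c11, c2, c5, c8, c9} — 5 commits.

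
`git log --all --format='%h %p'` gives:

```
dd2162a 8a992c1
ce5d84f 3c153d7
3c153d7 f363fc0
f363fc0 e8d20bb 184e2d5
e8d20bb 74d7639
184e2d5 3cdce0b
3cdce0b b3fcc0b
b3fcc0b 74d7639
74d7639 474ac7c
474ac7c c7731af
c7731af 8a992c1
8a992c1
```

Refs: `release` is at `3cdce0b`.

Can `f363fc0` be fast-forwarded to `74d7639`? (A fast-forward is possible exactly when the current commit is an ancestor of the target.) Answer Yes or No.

No

A fast-forward from f363fc0 to 74d7639 is possible iff f363fc0 is an ancestor of 74d7639.
Ancestors of 74d7639: {474ac7c, 74d7639, 8a992c1, c7731af}.
f363fc0 is not among them, so fast-forward is not possible.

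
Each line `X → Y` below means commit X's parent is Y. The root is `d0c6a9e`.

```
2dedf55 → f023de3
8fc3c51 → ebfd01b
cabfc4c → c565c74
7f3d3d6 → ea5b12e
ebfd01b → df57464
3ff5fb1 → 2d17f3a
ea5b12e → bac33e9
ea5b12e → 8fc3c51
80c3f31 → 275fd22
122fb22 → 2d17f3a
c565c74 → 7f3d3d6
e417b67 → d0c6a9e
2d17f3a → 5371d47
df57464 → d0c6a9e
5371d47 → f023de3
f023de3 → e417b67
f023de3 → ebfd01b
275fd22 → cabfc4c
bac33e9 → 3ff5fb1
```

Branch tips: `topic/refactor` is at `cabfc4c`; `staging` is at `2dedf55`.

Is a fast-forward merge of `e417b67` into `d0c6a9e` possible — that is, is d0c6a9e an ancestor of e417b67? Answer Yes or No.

Yes

A fast-forward from d0c6a9e to e417b67 is possible iff d0c6a9e is an ancestor of e417b67.
Ancestors of e417b67: {d0c6a9e, e417b67}.
d0c6a9e is among them, so fast-forward is possible.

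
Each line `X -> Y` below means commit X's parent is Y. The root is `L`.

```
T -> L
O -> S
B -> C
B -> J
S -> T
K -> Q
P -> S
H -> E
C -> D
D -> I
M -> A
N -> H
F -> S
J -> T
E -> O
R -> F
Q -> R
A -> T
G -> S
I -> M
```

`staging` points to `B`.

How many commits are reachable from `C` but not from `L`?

6

Reachable from C: {A, C, D, I, L, M, T}.
Reachable from L: {L}.
In C's history but not L's: {A, C, D, I, M, T} — 6 commits.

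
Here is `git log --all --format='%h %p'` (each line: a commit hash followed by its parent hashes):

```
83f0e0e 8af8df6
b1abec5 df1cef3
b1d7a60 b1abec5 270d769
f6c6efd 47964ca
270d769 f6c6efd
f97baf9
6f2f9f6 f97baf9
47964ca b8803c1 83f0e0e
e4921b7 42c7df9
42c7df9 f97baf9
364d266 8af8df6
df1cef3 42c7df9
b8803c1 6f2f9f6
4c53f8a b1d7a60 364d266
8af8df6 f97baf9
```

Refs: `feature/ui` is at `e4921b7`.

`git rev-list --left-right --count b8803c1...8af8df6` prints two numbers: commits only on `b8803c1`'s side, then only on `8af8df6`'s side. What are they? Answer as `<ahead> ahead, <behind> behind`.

2 ahead, 1 behind

Reachable from b8803c1: {6f2f9f6, b8803c1, f97baf9}.
Reachable from 8af8df6: {8af8df6, f97baf9}.
Only in b8803c1's history (ahead): {6f2f9f6, b8803c1} — 2.
Only in 8af8df6's history (behind): {8af8df6} — 1.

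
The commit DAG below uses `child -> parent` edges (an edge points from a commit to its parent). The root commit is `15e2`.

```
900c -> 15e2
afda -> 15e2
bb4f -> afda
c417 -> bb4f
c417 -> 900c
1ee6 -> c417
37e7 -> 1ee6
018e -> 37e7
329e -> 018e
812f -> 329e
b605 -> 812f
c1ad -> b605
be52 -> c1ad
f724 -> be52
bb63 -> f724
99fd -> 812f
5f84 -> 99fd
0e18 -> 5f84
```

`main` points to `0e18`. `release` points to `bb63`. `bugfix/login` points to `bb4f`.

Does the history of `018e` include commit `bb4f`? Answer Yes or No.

Yes

Ancestors of 018e (commits reachable by following parents): {018e, 15e2, 1ee6, 37e7, 900c, afda, bb4f, c417}.
bb4f is in that set, so it is an ancestor of 018e.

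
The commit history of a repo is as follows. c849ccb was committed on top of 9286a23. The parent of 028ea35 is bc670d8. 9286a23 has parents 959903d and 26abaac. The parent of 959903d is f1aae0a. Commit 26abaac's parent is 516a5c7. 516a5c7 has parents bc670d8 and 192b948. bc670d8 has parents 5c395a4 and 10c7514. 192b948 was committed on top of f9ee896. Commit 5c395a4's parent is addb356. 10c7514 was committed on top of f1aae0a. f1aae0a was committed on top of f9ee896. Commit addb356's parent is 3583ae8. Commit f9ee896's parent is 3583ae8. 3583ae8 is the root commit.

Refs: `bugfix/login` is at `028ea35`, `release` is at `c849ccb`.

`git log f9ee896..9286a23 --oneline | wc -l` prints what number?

10

Reachable from 9286a23: {10c7514, 192b948, 26abaac, 3583ae8, 516a5c7, 5c395a4, 9286a23, 959903d, addb356, bc670d8, f1aae0a, f9ee896}.
Reachable from f9ee896: {3583ae8, f9ee896}.
In 9286a23's history but not f9ee896's: {10c7514, 192b948, 26abaac, 516a5c7, 5c395a4, 9286a23, 959903d, addb356, bc670d8, f1aae0a} — 10 commits.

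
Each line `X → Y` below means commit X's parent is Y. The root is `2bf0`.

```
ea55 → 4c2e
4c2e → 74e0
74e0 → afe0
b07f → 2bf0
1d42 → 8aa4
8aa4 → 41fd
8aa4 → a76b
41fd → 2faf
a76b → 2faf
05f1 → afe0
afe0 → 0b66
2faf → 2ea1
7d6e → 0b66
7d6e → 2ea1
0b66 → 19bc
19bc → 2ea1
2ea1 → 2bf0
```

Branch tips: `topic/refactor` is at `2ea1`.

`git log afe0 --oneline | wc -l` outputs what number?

5

Walking parent pointers from afe0: reachable set = {0b66, 19bc, 2bf0, 2ea1, afe0}.
That is 5 commits.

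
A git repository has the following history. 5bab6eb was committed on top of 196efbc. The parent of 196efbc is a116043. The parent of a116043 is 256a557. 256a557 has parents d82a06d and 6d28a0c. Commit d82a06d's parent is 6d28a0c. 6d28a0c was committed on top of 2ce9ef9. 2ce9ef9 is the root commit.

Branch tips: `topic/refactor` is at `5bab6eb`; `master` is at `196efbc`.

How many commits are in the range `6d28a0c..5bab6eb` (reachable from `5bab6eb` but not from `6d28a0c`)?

5

Reachable from 5bab6eb: {196efbc, 256a557, 2ce9ef9, 5bab6eb, 6d28a0c, a116043, d82a06d}.
Reachable from 6d28a0c: {2ce9ef9, 6d28a0c}.
In 5bab6eb's history but not 6d28a0c's: {196efbc, 256a557, 5bab6eb, a116043, d82a06d} — 5 commits.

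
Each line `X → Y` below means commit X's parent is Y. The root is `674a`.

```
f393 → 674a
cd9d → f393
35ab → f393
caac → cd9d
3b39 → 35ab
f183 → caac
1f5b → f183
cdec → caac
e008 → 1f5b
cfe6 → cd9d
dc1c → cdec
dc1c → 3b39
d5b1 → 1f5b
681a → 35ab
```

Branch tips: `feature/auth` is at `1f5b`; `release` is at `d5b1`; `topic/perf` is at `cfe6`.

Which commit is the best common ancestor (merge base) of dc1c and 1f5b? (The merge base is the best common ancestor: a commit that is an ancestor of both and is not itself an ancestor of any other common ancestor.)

caac

Ancestors of dc1c: {35ab, 3b39, 674a, caac, cd9d, cdec, dc1c, f393}.
Ancestors of 1f5b: {1f5b, 674a, caac, cd9d, f183, f393}.
Common ancestors: {674a, caac, cd9d, f393}.
Among these, caac is not an ancestor of any other common ancestor — it is the merge base.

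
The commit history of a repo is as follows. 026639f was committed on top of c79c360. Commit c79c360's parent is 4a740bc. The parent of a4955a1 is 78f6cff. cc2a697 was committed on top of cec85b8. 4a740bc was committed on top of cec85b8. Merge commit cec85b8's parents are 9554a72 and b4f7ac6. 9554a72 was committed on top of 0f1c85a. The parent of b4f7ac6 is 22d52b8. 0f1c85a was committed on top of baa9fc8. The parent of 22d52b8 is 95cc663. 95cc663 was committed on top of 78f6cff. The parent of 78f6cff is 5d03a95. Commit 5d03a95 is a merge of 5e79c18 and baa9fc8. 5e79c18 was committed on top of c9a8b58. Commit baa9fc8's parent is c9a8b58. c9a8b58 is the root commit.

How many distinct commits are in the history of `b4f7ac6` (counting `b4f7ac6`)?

8

Walking parent pointers from b4f7ac6: reachable set = {22d52b8, 5d03a95, 5e79c18, 78f6cff, 95cc663, b4f7ac6, baa9fc8, c9a8b58}.
That is 8 commits.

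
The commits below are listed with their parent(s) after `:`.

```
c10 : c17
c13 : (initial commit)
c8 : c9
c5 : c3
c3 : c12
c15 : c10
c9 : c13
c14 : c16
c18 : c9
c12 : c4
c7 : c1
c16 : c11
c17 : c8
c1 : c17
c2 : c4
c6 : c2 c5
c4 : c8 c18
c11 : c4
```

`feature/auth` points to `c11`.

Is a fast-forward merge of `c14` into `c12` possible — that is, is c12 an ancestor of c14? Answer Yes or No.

No

A fast-forward from c12 to c14 is possible iff c12 is an ancestor of c14.
Ancestors of c14: {c11, c13, c14, c16, c18, c4, c8, c9}.
c12 is not among them, so fast-forward is not possible.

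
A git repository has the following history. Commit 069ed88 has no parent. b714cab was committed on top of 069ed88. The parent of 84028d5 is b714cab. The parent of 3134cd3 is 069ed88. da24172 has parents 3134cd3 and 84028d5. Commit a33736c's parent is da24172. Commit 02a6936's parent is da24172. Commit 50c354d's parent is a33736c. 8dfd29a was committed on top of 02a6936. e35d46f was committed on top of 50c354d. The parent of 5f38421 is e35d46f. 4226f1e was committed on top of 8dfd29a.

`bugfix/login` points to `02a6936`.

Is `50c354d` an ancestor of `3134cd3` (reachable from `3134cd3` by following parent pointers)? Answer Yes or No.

Ancestors of 3134cd3: {069ed88, 3134cd3}.
50c354d is not in that set, so it is not an ancestor of 3134cd3.

No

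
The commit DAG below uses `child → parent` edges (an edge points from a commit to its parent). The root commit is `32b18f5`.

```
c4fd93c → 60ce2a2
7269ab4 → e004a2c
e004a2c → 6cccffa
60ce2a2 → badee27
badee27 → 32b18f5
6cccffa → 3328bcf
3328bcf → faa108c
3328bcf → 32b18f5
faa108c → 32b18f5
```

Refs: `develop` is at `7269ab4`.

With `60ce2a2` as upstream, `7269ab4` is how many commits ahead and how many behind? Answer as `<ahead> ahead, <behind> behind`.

5 ahead, 2 behind

Reachable from 7269ab4: {32b18f5, 3328bcf, 6cccffa, 7269ab4, e004a2c, faa108c}.
Reachable from 60ce2a2: {32b18f5, 60ce2a2, badee27}.
Only in 7269ab4's history (ahead): {3328bcf, 6cccffa, 7269ab4, e004a2c, faa108c} — 5.
Only in 60ce2a2's history (behind): {60ce2a2, badee27} — 2.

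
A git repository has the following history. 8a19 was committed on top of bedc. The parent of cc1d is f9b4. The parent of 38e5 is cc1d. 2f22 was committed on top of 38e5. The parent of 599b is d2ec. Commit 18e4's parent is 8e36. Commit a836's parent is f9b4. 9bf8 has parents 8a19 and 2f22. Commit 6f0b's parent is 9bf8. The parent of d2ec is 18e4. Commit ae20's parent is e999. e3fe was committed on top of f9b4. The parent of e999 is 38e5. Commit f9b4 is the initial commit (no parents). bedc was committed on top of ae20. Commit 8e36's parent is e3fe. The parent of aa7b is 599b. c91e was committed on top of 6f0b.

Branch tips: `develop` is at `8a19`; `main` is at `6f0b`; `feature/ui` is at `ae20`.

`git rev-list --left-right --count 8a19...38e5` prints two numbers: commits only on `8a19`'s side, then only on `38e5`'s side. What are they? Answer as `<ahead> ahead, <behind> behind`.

4 ahead, 0 behind

Reachable from 8a19: {38e5, 8a19, ae20, bedc, cc1d, e999, f9b4}.
Reachable from 38e5: {38e5, cc1d, f9b4}.
Only in 8a19's history (ahead): {8a19, ae20, bedc, e999} — 4.
Only in 38e5's history (behind): {} — 0.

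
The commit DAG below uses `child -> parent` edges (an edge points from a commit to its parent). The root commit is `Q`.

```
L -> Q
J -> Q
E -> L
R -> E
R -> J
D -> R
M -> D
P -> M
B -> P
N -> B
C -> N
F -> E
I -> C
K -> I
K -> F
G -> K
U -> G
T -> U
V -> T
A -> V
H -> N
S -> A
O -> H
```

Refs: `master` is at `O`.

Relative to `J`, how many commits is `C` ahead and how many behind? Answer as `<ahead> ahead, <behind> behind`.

9 ahead, 0 behind

Reachable from C: {B, C, D, E, J, L, M, N, P, Q, R}.
Reachable from J: {J, Q}.
Only in C's history (ahead): {B, C, D, E, L, M, N, P, R} — 9.
Only in J's history (behind): {} — 0.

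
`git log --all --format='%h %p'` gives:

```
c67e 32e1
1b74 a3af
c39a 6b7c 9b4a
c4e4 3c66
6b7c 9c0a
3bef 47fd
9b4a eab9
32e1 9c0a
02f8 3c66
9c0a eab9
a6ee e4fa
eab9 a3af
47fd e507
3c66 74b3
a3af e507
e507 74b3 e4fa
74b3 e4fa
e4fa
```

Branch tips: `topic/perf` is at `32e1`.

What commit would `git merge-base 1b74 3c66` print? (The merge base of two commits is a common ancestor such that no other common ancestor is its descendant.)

74b3

Ancestors of 1b74: {1b74, 74b3, a3af, e4fa, e507}.
Ancestors of 3c66: {3c66, 74b3, e4fa}.
Common ancestors: {74b3, e4fa}.
Among these, 74b3 is not an ancestor of any other common ancestor — it is the merge base.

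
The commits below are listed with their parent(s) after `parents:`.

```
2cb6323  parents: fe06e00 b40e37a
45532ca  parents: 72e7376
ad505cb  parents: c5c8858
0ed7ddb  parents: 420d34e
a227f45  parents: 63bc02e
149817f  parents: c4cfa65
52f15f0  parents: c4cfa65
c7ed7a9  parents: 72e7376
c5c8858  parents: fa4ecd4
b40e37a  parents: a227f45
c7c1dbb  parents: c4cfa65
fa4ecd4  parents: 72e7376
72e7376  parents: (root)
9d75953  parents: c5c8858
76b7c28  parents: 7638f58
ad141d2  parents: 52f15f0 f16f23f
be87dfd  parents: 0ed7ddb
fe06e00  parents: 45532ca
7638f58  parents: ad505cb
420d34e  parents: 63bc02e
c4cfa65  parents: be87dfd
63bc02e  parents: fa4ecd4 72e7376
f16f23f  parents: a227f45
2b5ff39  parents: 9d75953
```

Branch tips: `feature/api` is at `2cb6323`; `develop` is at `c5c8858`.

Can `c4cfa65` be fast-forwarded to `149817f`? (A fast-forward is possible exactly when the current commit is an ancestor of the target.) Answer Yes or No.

A fast-forward from c4cfa65 to 149817f is possible iff c4cfa65 is an ancestor of 149817f.
Ancestors of 149817f: {0ed7ddb, 149817f, 420d34e, 63bc02e, 72e7376, be87dfd, c4cfa65, fa4ecd4}.
c4cfa65 is among them, so fast-forward is possible.

Yes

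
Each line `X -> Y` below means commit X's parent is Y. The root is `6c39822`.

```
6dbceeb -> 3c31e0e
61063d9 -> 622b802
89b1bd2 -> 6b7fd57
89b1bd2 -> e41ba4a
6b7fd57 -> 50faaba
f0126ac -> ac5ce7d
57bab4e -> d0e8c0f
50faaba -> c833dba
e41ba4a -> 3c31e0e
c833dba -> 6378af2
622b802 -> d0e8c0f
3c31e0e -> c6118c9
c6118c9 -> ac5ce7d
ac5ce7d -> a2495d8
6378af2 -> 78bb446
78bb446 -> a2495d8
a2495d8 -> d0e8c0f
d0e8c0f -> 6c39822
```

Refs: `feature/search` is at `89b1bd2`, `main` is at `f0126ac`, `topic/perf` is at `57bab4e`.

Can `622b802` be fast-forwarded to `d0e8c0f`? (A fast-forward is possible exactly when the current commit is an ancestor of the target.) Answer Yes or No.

No

A fast-forward from 622b802 to d0e8c0f is possible iff 622b802 is an ancestor of d0e8c0f.
Ancestors of d0e8c0f: {6c39822, d0e8c0f}.
622b802 is not among them, so fast-forward is not possible.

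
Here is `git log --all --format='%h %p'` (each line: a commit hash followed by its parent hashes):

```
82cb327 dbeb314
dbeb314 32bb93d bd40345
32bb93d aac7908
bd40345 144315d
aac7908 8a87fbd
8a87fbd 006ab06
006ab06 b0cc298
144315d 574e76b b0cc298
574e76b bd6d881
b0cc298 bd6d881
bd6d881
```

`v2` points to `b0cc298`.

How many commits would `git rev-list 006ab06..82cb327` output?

Reachable from 82cb327: {006ab06, 144315d, 32bb93d, 574e76b, 82cb327, 8a87fbd, aac7908, b0cc298, bd40345, bd6d881, dbeb314}.
Reachable from 006ab06: {006ab06, b0cc298, bd6d881}.
In 82cb327's history but not 006ab06's: {144315d, 32bb93d, 574e76b, 82cb327, 8a87fbd, aac7908, bd40345, dbeb314} — 8 commits.

8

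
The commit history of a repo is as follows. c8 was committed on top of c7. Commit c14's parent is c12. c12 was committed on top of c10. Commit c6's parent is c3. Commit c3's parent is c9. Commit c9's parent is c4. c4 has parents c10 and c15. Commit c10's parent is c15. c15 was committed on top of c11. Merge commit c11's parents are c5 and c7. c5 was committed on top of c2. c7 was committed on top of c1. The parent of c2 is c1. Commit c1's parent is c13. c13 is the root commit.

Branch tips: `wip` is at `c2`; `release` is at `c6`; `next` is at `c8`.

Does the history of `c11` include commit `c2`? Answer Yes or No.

Ancestors of c11 (commits reachable by following parents): {c1, c11, c13, c2, c5, c7}.
c2 is in that set, so it is an ancestor of c11.

Yes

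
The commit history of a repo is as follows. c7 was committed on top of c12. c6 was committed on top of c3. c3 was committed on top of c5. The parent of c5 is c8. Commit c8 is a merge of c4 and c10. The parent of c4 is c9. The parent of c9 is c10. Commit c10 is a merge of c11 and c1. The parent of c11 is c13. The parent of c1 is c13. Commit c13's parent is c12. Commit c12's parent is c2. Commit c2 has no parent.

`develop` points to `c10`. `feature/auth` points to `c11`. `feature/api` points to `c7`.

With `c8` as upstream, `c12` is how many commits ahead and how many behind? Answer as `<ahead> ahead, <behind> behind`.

0 ahead, 7 behind

Reachable from c12: {c12, c2}.
Reachable from c8: {c1, c10, c11, c12, c13, c2, c4, c8, c9}.
Only in c12's history (ahead): {} — 0.
Only in c8's history (behind): {c1, c10, c11, c13, c4, c8, c9} — 7.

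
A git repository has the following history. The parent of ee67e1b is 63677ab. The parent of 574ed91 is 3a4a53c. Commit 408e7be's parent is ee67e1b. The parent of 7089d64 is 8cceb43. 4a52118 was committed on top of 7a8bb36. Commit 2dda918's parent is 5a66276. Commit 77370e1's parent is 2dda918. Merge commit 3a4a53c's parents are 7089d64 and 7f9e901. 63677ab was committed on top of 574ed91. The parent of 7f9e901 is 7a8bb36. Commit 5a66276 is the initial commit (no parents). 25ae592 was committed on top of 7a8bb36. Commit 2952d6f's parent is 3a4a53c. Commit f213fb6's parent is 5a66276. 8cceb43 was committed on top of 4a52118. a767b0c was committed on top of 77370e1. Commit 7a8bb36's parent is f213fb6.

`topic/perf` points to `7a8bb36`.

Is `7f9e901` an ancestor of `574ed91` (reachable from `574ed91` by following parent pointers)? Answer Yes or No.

Yes

Ancestors of 574ed91 (commits reachable by following parents): {3a4a53c, 4a52118, 574ed91, 5a66276, 7089d64, 7a8bb36, 7f9e901, 8cceb43, f213fb6}.
7f9e901 is in that set, so it is an ancestor of 574ed91.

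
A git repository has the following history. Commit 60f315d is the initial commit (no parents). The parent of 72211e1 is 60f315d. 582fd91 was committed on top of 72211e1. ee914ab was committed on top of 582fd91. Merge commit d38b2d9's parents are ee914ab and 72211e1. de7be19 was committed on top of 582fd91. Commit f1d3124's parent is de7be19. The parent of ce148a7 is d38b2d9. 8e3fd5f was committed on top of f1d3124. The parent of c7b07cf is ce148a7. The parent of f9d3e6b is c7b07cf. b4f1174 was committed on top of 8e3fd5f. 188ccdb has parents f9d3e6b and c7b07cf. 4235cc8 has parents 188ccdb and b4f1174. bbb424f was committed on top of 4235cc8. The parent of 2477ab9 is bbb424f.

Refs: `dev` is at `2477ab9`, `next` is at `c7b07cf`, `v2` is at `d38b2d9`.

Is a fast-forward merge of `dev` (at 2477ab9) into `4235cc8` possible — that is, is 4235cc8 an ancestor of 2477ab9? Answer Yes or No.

Yes

A fast-forward from 4235cc8 to 2477ab9 is possible iff 4235cc8 is an ancestor of 2477ab9.
Ancestors of 2477ab9: {188ccdb, 2477ab9, 4235cc8, 582fd91, 60f315d, 72211e1, 8e3fd5f, b4f1174, bbb424f, c7b07cf, ce148a7, d38b2d9, de7be19, ee914ab, f1d3124, f9d3e6b}.
4235cc8 is among them, so fast-forward is possible.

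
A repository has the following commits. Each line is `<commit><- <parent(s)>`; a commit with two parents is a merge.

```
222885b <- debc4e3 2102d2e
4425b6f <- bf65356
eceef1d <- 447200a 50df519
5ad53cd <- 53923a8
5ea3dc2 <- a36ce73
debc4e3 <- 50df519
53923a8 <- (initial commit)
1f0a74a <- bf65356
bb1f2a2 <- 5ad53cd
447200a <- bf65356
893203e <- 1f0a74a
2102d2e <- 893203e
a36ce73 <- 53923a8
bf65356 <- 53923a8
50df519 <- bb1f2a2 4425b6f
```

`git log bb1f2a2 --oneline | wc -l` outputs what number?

Walking parent pointers from bb1f2a2: reachable set = {53923a8, 5ad53cd, bb1f2a2}.
That is 3 commits.

3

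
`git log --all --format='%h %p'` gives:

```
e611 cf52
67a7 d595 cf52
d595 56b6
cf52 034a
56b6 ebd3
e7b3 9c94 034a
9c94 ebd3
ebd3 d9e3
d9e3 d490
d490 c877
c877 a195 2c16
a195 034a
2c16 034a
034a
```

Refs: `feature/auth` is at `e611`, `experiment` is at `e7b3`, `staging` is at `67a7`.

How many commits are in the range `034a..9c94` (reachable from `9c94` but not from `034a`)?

7

Reachable from 9c94: {034a, 2c16, 9c94, a195, c877, d490, d9e3, ebd3}.
Reachable from 034a: {034a}.
In 9c94's history but not 034a's: {2c16, 9c94, a195, c877, d490, d9e3, ebd3} — 7 commits.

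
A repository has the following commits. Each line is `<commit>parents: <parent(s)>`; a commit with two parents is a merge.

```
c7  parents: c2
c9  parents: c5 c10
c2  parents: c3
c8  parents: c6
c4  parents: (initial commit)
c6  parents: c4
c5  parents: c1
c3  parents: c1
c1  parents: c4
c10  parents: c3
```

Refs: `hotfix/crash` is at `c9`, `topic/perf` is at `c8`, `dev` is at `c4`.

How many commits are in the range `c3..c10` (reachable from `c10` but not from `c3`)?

1

Reachable from c10: {c1, c10, c3, c4}.
Reachable from c3: {c1, c3, c4}.
In c10's history but not c3's: {c10} — 1 commit.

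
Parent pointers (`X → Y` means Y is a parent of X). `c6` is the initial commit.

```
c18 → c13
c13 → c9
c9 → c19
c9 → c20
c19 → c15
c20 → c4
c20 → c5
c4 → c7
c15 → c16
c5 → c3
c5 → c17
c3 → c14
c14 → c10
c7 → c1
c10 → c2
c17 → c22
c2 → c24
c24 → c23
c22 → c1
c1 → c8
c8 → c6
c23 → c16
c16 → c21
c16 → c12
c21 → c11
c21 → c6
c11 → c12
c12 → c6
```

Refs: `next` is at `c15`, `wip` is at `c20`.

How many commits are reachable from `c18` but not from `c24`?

17

Reachable from c18: {c1, c10, c11, c12, c13, c14, c15, c16, c17, c18, c19, c2, c20, c21, c22, c23, c24, c3, c4, c5, c6, c7, c8, c9}.
Reachable from c24: {c11, c12, c16, c21, c23, c24, c6}.
In c18's history but not c24's: {c1, c10, c13, c14, c15, c17, c18, c19, c2, c20, c22, c3, c4, c5, c7, c8, c9} — 17 commits.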